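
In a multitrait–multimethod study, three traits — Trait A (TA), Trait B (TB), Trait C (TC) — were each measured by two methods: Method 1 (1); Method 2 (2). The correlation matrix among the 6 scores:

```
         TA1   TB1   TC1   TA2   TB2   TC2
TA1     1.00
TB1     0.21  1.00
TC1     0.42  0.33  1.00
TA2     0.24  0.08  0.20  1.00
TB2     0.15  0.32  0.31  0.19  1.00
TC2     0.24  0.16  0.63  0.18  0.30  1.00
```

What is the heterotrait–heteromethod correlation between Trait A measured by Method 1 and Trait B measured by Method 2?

Different traits and methods: r(TA1, TB2) = 0.15.

0.15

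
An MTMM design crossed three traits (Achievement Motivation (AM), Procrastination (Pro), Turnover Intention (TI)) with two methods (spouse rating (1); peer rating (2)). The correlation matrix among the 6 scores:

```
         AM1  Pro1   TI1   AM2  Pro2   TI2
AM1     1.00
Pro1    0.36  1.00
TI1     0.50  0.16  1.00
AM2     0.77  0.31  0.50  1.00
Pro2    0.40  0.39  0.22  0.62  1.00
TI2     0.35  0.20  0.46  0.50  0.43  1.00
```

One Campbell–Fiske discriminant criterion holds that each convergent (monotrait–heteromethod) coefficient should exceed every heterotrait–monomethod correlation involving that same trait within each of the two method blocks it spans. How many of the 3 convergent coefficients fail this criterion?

2

Checking each validity diagonal entry against its comparison values:
AM (methods 1·2): 0.77 vs {0.36, 0.62, 0.50, 0.50} → pass.
Pro (methods 1·2): 0.39 vs {0.36, 0.62, 0.16, 0.43} → fail.
TI (methods 1·2): 0.46 vs {0.50, 0.50, 0.16, 0.43} → fail.
2 of 3 fail.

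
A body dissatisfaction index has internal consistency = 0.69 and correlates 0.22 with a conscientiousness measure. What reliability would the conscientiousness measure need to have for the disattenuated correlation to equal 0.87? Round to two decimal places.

0.09

r_true = r_obs / √(r_xx · r_yy) ⇒ 0.87 = 0.22 / √(0.69 · r_yy).
√(0.69 · r_yy) = 0.22 / 0.87 = 0.2529; 0.69 · r_yy = 0.0640; r_yy = 0.0640 / 0.69 ≈ 0.09.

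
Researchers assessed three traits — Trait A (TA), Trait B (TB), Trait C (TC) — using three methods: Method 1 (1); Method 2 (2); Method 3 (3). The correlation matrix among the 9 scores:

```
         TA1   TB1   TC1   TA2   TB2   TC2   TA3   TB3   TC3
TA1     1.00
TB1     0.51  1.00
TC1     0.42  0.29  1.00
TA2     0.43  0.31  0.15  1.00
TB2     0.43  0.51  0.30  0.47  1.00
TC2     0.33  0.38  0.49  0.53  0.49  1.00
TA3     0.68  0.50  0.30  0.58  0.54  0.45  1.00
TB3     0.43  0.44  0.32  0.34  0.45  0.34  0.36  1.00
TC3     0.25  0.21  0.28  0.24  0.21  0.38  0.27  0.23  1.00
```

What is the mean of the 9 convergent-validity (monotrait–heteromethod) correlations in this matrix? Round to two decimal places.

Convergent values: 0.43, 0.68, 0.58, 0.51, 0.44, 0.45, 0.49, 0.28, 0.38; mean = 4.24/9 = 0.47.

0.47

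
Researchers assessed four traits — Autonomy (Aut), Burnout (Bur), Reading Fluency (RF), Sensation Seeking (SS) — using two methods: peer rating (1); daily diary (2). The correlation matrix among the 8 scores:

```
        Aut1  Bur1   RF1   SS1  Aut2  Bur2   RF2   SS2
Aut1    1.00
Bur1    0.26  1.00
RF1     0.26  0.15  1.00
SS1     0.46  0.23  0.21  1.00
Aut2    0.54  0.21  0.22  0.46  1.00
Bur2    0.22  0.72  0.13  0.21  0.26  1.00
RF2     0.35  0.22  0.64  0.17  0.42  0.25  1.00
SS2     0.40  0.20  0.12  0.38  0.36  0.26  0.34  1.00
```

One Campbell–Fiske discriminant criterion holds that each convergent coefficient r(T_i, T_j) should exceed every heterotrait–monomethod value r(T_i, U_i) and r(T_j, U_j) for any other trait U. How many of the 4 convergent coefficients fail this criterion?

1

Each convergent coefficient versus the relevant comparison correlations:
Aut (methods 1·2): 0.54 vs {0.26, 0.26, 0.26, 0.42, 0.46, 0.36} → pass.
Bur (methods 1·2): 0.72 vs {0.26, 0.26, 0.15, 0.25, 0.23, 0.26} → pass.
RF (methods 1·2): 0.64 vs {0.26, 0.42, 0.15, 0.25, 0.21, 0.34} → pass.
SS (methods 1·2): 0.38 vs {0.46, 0.36, 0.23, 0.26, 0.21, 0.34} → fail.
1 of 4 fail.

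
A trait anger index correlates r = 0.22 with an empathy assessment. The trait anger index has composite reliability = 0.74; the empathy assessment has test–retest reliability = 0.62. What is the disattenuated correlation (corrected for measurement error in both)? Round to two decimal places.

r_true = r_obs / √(r_xx · r_yy) = 0.22 / √(0.74 × 0.62) = 0.22 / √0.4588 = 0.22 / 0.6773 ≈ 0.32.

0.32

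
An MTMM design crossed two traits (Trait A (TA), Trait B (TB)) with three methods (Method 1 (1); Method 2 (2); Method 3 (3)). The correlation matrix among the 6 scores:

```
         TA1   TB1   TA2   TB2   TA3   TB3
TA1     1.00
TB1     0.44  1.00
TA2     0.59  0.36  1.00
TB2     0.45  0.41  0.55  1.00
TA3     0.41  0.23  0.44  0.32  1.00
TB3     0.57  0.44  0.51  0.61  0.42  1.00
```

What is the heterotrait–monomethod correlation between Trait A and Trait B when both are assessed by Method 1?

0.44

Different traits, same method: r(TA1, TB1) = 0.44.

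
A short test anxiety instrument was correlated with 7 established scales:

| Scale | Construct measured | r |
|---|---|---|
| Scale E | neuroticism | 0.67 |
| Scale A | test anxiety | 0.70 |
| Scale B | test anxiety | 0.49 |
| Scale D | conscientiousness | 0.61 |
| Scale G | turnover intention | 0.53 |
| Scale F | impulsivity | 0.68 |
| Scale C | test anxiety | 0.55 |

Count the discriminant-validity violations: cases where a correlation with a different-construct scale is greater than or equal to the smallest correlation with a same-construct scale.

4

Convergent (same construct = test anxiety): Scale A, Scale B, Scale C.
Smallest convergent = 0.49. Discriminant values: 0.67, 0.61, 0.53, 0.68; count ≥ 0.49 → 4.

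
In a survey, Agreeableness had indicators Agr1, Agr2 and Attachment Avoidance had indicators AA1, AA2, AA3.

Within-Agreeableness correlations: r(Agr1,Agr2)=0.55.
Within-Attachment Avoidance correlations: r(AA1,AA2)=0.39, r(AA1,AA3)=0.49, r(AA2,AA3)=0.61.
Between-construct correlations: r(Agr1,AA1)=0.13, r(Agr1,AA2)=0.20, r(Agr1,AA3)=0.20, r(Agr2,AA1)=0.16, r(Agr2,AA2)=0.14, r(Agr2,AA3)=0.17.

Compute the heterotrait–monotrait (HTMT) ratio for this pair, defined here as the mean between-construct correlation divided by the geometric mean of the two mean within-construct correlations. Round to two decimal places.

0.32

Mean heterotrait r = 1.00/6 = 0.1667.
Mean within-Agr = 0.55/1 = 0.5500; mean within-AA = 1.49/3 = 0.4967.
Geometric mean = √(0.5500 × 0.4967) = 0.5227.
HTMT = 0.1667 / 0.5227 = 0.32.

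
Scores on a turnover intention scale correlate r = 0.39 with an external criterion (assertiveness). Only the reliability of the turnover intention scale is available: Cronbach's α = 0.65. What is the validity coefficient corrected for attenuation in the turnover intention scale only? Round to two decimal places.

0.48

Single correction: r_c = r_obs / √r_xx = 0.39 / √0.65 = 0.39 / 0.8062 ≈ 0.48.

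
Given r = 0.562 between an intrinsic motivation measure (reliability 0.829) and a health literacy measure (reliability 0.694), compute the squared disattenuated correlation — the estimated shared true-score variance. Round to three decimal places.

Disattenuated r = 0.562 / √(0.829 × 0.694) = 0.562 / 0.7585 = 0.7409.
Shared true-score variance = 0.7409² = 0.5489 ≈ 0.549.

0.549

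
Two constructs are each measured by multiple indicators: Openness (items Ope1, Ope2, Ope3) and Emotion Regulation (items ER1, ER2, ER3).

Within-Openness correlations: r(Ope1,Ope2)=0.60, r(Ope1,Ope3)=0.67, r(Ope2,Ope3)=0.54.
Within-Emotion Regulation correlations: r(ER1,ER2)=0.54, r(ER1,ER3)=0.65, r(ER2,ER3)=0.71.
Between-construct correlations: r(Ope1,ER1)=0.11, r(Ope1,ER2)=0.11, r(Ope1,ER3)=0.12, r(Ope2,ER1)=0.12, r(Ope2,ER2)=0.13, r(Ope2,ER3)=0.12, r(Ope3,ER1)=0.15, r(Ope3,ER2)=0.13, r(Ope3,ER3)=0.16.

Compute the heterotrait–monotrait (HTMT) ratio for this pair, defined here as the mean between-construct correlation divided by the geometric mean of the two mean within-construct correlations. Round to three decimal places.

Between-construct mean = 1.15/9 = 0.1278.
Mean within-Ope = 1.81/3 = 0.6033; mean within-ER = 1.90/3 = 0.6333.
Geometric mean = √(0.6033 × 0.6333) = 0.6181.
HTMT = 0.1278 / 0.6181 = 0.207.

0.207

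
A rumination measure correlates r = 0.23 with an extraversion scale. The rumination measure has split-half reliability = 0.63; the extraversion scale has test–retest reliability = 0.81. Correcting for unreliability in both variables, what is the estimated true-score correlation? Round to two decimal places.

0.32

r_true = r_obs / √(r_xx · r_yy) = 0.23 / √(0.63 × 0.81) = 0.23 / √0.5103 = 0.23 / 0.7144 ≈ 0.32.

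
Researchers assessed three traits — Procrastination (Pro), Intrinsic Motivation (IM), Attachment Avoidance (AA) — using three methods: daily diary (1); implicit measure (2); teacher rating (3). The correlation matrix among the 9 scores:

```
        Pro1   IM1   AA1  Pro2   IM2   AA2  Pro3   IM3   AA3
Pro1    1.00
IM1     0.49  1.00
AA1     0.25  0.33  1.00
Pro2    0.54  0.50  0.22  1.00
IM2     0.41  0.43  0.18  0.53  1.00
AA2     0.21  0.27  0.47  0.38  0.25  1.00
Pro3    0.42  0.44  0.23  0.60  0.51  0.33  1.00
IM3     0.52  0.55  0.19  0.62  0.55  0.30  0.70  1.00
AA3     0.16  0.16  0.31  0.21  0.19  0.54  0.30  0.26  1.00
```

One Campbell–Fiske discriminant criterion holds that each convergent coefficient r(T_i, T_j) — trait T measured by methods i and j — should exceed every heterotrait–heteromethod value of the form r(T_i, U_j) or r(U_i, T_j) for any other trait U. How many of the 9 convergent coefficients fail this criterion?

4

Convergent coefficients and their comparison sets:
Pro (methods 1·2): 0.54 vs {0.41, 0.50, 0.21, 0.22} → pass.
Pro (methods 1·3): 0.42 vs {0.52, 0.44, 0.16, 0.23} → fail.
Pro (methods 2·3): 0.60 vs {0.62, 0.51, 0.21, 0.33} → fail.
IM (methods 1·2): 0.43 vs {0.50, 0.41, 0.27, 0.18} → fail.
IM (methods 1·3): 0.55 vs {0.44, 0.52, 0.16, 0.19} → pass.
IM (methods 2·3): 0.55 vs {0.51, 0.62, 0.19, 0.30} → fail.
AA (methods 1·2): 0.47 vs {0.22, 0.21, 0.18, 0.27} → pass.
AA (methods 1·3): 0.31 vs {0.23, 0.16, 0.19, 0.16} → pass.
AA (methods 2·3): 0.54 vs {0.33, 0.21, 0.30, 0.19} → pass.
4 of 9 fail.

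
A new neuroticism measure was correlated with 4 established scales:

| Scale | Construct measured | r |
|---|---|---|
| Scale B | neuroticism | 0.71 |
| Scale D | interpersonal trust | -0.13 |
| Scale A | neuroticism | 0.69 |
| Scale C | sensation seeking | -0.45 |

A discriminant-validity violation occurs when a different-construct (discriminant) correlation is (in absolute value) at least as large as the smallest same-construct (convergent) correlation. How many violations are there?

0

Convergent (same construct = neuroticism): Scale B, Scale A.
Smallest convergent = 0.69. Discriminant |r|: 0.13, 0.45; count ≥ 0.69 → 0.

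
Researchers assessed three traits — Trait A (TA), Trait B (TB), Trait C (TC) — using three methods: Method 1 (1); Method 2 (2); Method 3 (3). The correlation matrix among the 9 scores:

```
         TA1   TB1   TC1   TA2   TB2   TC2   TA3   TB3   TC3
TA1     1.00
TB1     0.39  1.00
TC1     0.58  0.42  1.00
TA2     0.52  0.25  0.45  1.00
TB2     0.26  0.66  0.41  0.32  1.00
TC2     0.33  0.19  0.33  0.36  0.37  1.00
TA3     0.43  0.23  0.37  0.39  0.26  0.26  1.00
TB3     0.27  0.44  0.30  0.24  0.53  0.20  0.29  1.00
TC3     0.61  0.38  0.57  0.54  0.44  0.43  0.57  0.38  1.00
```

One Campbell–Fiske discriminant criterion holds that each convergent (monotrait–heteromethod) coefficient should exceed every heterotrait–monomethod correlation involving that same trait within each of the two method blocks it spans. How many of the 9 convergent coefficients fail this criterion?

6

Checking each validity diagonal entry against its comparison values:
TA (methods 1·2): 0.52 vs {0.39, 0.32, 0.58, 0.36} → fail.
TA (methods 1·3): 0.43 vs {0.39, 0.29, 0.58, 0.57} → fail.
TA (methods 2·3): 0.39 vs {0.32, 0.29, 0.36, 0.57} → fail.
TB (methods 1·2): 0.66 vs {0.39, 0.32, 0.42, 0.37} → pass.
TB (methods 1·3): 0.44 vs {0.39, 0.29, 0.42, 0.38} → pass.
TB (methods 2·3): 0.53 vs {0.32, 0.29, 0.37, 0.38} → pass.
TC (methods 1·2): 0.33 vs {0.58, 0.36, 0.42, 0.37} → fail.
TC (methods 1·3): 0.57 vs {0.58, 0.57, 0.42, 0.38} → fail.
TC (methods 2·3): 0.43 vs {0.36, 0.57, 0.37, 0.38} → fail.
6 of 9 fail.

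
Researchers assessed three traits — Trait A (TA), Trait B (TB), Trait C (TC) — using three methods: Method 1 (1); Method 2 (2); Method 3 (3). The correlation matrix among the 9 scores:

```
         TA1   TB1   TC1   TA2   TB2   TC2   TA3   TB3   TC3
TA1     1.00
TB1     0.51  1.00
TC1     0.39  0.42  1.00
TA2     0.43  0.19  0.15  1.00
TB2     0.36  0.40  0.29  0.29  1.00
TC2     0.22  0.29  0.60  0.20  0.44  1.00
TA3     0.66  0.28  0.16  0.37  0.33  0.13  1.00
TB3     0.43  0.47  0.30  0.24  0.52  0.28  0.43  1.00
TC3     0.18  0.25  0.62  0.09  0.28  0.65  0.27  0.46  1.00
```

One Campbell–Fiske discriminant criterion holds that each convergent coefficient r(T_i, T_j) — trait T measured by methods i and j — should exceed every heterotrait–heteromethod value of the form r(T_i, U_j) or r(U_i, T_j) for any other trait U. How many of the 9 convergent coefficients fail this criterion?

0

Checking each validity diagonal entry against its comparison values:
TA (methods 1·2): 0.43 vs {0.36, 0.19, 0.22, 0.15} → pass.
TA (methods 1·3): 0.66 vs {0.43, 0.28, 0.18, 0.16} → pass.
TA (methods 2·3): 0.37 vs {0.24, 0.33, 0.09, 0.13} → pass.
TB (methods 1·2): 0.40 vs {0.19, 0.36, 0.29, 0.29} → pass.
TB (methods 1·3): 0.47 vs {0.28, 0.43, 0.25, 0.30} → pass.
TB (methods 2·3): 0.52 vs {0.33, 0.24, 0.28, 0.28} → pass.
TC (methods 1·2): 0.60 vs {0.15, 0.22, 0.29, 0.29} → pass.
TC (methods 1·3): 0.62 vs {0.16, 0.18, 0.30, 0.25} → pass.
TC (methods 2·3): 0.65 vs {0.13, 0.09, 0.28, 0.28} → pass.
0 of 9 fail.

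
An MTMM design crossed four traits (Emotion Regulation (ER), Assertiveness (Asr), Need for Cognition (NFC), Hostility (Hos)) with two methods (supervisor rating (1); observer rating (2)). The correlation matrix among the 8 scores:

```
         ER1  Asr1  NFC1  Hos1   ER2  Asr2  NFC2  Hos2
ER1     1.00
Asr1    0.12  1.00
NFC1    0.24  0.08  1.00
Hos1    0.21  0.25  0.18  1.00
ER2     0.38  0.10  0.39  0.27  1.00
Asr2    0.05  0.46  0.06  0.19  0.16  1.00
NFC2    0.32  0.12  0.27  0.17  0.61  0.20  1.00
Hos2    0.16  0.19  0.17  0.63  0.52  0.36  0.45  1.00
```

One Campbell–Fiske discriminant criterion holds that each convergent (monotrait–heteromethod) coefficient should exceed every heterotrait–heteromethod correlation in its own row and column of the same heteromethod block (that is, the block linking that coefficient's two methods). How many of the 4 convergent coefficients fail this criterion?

Checking each validity diagonal entry against its comparison values:
ER (methods 1·2): 0.38 vs {0.05, 0.10, 0.32, 0.39, 0.16, 0.27} → fail.
Asr (methods 1·2): 0.46 vs {0.10, 0.05, 0.12, 0.06, 0.19, 0.19} → pass.
NFC (methods 1·2): 0.27 vs {0.39, 0.32, 0.06, 0.12, 0.17, 0.17} → fail.
Hos (methods 1·2): 0.63 vs {0.27, 0.16, 0.19, 0.19, 0.17, 0.17} → pass.
2 of 4 fail.

2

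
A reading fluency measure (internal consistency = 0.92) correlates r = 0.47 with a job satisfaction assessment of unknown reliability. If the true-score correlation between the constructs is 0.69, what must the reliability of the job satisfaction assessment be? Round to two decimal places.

0.50

r_true = r_obs / √(r_xx · r_yy) ⇒ 0.69 = 0.47 / √(0.92 · r_yy).
√(0.92 · r_yy) = 0.47 / 0.69 = 0.6812; 0.92 · r_yy = 0.4640; r_yy = 0.4640 / 0.92 ≈ 0.50.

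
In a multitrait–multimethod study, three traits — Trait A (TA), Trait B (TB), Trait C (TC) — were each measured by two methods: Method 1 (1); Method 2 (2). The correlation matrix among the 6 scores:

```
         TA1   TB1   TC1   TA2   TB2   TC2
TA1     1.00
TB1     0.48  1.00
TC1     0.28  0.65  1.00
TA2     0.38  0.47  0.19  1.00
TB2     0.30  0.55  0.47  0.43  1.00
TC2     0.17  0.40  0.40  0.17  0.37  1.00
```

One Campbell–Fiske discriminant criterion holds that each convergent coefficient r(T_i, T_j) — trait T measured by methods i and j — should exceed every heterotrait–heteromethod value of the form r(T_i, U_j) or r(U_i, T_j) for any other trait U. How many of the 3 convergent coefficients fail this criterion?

2

Convergent coefficients and their comparison sets:
TA (methods 1·2): 0.38 vs {0.30, 0.47, 0.17, 0.19} → fail.
TB (methods 1·2): 0.55 vs {0.47, 0.30, 0.40, 0.47} → pass.
TC (methods 1·2): 0.40 vs {0.19, 0.17, 0.47, 0.40} → fail.
2 of 3 fail.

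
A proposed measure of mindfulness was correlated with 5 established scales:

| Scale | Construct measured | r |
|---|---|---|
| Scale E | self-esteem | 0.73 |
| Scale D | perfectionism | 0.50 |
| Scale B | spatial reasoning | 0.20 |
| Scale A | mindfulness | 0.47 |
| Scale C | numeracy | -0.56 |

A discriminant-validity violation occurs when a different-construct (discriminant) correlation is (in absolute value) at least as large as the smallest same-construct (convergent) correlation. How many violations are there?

Convergent (same construct = mindfulness): Scale A.
Smallest convergent = 0.47. Discriminant |r|: 0.73, 0.50, 0.20, 0.56; count ≥ 0.47 → 3.

3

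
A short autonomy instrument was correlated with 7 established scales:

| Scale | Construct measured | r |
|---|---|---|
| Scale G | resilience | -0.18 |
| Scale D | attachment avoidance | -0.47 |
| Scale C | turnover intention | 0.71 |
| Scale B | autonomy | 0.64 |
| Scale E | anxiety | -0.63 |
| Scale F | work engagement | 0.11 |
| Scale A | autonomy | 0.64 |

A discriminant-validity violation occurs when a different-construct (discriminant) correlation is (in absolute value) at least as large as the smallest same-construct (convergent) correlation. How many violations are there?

1

Convergent (same construct = autonomy): Scale B, Scale A.
Smallest convergent = 0.64. Discriminant |r|: 0.18, 0.47, 0.71, 0.63, 0.11; count ≥ 0.64 → 1.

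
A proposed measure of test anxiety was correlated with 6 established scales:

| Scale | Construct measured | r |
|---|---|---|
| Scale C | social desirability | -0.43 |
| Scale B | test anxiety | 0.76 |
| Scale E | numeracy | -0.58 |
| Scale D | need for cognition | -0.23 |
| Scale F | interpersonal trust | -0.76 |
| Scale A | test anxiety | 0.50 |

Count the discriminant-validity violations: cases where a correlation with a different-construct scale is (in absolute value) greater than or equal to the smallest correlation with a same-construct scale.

2

Convergent (same construct = test anxiety): Scale B, Scale A.
Smallest convergent = 0.50. Discriminant |r|: 0.43, 0.58, 0.23, 0.76; count ≥ 0.50 → 2.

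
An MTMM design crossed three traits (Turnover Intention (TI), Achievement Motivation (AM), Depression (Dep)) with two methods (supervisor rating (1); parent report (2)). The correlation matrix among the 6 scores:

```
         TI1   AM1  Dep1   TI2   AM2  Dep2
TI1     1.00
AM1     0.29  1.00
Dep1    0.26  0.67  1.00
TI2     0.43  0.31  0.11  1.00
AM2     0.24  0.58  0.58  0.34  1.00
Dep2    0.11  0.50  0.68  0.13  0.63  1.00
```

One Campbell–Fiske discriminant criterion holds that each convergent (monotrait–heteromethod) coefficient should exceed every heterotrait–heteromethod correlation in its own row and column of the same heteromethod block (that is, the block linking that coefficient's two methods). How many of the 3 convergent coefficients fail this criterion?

1

Each convergent coefficient versus the relevant comparison correlations:
TI (methods 1·2): 0.43 vs {0.24, 0.31, 0.11, 0.11} → pass.
AM (methods 1·2): 0.58 vs {0.31, 0.24, 0.50, 0.58} → fail.
Dep (methods 1·2): 0.68 vs {0.11, 0.11, 0.58, 0.50} → pass.
1 of 3 fail.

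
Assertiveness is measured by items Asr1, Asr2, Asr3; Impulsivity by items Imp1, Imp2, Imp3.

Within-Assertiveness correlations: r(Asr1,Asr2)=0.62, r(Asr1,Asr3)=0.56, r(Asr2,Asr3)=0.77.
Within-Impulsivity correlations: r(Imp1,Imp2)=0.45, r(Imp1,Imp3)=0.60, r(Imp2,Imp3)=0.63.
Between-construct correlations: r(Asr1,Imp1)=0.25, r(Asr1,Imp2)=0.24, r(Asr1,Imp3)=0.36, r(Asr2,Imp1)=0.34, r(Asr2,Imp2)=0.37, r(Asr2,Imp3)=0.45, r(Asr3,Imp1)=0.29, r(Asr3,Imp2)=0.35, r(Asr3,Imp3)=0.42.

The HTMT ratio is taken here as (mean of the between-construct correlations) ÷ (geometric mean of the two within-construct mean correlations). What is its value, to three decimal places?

0.565

Mean between = 3.07/9 = 0.3411.
Mean within-Asr = 1.95/3 = 0.6500; mean within-Imp = 1.68/3 = 0.5600.
Geometric mean = √(0.6500 × 0.5600) = 0.6033.
HTMT = 0.3411 / 0.6033 = 0.565.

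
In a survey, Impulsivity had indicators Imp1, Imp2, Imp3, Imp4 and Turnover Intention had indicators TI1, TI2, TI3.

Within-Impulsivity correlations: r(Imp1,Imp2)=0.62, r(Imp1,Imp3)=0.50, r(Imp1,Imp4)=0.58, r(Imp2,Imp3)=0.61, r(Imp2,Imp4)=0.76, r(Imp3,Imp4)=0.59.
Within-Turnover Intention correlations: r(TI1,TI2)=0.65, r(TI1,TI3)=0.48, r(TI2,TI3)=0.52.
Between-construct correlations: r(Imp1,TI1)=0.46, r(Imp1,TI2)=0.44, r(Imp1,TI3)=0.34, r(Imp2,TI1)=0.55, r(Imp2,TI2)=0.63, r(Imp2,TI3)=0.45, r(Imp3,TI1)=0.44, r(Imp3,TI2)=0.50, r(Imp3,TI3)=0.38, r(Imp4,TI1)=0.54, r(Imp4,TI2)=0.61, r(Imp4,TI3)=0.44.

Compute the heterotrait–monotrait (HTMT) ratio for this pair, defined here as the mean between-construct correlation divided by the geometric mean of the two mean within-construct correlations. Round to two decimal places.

0.83

Between-construct mean = 5.78/12 = 0.4817.
Mean within-Imp = 3.66/6 = 0.6100; mean within-TI = 1.65/3 = 0.5500.
Geometric mean = √(0.6100 × 0.5500) = 0.5792.
HTMT = 0.4817 / 0.5792 = 0.83.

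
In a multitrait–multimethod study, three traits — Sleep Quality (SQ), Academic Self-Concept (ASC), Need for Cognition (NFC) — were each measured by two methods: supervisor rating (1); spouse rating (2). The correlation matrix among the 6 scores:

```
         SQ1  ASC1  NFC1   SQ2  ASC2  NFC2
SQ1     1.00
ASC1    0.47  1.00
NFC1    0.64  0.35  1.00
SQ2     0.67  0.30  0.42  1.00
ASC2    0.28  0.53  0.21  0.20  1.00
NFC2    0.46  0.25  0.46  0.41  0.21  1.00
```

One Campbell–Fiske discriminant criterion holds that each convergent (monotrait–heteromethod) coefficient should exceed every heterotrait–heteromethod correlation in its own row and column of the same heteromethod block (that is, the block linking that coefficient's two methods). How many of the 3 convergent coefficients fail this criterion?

1

Each convergent coefficient versus the relevant comparison correlations:
SQ (methods 1·2): 0.67 vs {0.28, 0.30, 0.46, 0.42} → pass.
ASC (methods 1·2): 0.53 vs {0.30, 0.28, 0.25, 0.21} → pass.
NFC (methods 1·2): 0.46 vs {0.42, 0.46, 0.21, 0.25} → fail.
1 of 3 fail.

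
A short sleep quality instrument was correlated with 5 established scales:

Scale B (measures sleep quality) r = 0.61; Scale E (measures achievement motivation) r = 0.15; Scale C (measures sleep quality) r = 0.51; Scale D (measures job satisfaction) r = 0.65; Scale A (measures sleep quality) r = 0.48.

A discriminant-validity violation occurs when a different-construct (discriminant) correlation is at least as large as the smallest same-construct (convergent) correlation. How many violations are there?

Convergent (same construct = sleep quality): Scale B, Scale C, Scale A.
Smallest convergent = 0.48. Discriminant values: 0.15, 0.65; count ≥ 0.48 → 1.

1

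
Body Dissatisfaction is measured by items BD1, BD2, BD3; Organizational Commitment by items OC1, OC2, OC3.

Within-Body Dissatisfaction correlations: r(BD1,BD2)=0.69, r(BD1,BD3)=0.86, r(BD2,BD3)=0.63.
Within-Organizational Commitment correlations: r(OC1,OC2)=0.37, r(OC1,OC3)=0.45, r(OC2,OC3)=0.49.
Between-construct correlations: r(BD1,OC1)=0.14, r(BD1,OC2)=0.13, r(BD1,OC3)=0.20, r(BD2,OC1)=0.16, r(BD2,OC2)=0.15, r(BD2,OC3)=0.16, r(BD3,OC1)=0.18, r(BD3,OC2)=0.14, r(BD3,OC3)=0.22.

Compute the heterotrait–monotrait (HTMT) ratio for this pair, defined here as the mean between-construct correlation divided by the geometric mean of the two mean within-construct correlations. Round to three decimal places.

0.292

Between-construct mean = 1.48/9 = 0.1644.
Mean within-BD = 2.18/3 = 0.7267; mean within-OC = 1.31/3 = 0.4367.
Geometric mean = √(0.7267 × 0.4367) = 0.5633.
HTMT = 0.1644 / 0.5633 = 0.292.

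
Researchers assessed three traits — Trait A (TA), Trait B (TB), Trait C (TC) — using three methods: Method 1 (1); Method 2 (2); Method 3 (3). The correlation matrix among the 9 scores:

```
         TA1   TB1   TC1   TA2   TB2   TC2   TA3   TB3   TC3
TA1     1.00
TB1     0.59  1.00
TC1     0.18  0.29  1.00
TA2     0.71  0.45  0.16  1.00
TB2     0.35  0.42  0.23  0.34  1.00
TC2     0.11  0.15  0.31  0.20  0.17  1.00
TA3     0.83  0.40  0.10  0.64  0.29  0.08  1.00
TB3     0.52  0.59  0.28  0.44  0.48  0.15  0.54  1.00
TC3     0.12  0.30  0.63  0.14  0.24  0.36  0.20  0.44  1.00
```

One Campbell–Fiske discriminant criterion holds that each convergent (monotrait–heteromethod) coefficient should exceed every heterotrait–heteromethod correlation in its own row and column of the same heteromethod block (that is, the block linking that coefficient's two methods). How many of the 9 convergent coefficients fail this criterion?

1

Checking each validity diagonal entry against its comparison values:
TA (methods 1·2): 0.71 vs {0.35, 0.45, 0.11, 0.16} → pass.
TA (methods 1·3): 0.83 vs {0.52, 0.40, 0.12, 0.10} → pass.
TA (methods 2·3): 0.64 vs {0.44, 0.29, 0.14, 0.08} → pass.
TB (methods 1·2): 0.42 vs {0.45, 0.35, 0.15, 0.23} → fail.
TB (methods 1·3): 0.59 vs {0.40, 0.52, 0.30, 0.28} → pass.
TB (methods 2·3): 0.48 vs {0.29, 0.44, 0.24, 0.15} → pass.
TC (methods 1·2): 0.31 vs {0.16, 0.11, 0.23, 0.15} → pass.
TC (methods 1·3): 0.63 vs {0.10, 0.12, 0.28, 0.30} → pass.
TC (methods 2·3): 0.36 vs {0.08, 0.14, 0.15, 0.24} → pass.
1 of 9 fail.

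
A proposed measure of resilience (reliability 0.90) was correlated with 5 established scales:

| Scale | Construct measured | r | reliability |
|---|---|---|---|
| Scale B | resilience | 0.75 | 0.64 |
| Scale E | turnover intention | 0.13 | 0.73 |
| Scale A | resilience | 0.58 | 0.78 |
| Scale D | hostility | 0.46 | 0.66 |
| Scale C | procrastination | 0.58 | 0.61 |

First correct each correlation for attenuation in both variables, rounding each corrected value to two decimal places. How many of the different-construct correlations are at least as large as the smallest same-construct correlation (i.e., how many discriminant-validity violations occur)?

Disattenuated r (r / √(r_scale · r_new)):
  Scale B (conv): 0.75 / √(0.64·0.90) = 0.99
  Scale E (disc): 0.13 / √(0.73·0.90) = 0.16
  Scale A (conv): 0.58 / √(0.78·0.90) = 0.69
  Scale D (disc): 0.46 / √(0.66·0.90) = 0.60
  Scale C (disc): 0.58 / √(0.61·0.90) = 0.78
Smallest convergent = 0.69. Discriminant values: 0.16, 0.60, 0.78; count ≥ 0.69 → 1.

1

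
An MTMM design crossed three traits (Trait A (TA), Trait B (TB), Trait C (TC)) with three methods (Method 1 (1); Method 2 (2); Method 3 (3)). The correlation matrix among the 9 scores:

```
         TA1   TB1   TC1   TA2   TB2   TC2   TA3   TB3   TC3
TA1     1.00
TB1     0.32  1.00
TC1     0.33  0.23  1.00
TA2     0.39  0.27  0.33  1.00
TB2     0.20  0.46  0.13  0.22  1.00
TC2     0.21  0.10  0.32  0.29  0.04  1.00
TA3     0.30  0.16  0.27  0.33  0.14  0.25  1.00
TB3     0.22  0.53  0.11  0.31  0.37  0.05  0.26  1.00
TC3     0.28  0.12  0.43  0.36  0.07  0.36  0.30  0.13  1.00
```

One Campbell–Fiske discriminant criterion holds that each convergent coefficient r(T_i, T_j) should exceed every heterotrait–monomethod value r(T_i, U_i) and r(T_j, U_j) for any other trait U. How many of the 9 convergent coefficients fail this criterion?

2

Checking each validity diagonal entry against its comparison values:
TA (methods 1·2): 0.39 vs {0.32, 0.22, 0.33, 0.29} → pass.
TA (methods 1·3): 0.30 vs {0.32, 0.26, 0.33, 0.30} → fail.
TA (methods 2·3): 0.33 vs {0.22, 0.26, 0.29, 0.30} → pass.
TB (methods 1·2): 0.46 vs {0.32, 0.22, 0.23, 0.04} → pass.
TB (methods 1·3): 0.53 vs {0.32, 0.26, 0.23, 0.13} → pass.
TB (methods 2·3): 0.37 vs {0.22, 0.26, 0.04, 0.13} → pass.
TC (methods 1·2): 0.32 vs {0.33, 0.29, 0.23, 0.04} → fail.
TC (methods 1·3): 0.43 vs {0.33, 0.30, 0.23, 0.13} → pass.
TC (methods 2·3): 0.36 vs {0.29, 0.30, 0.04, 0.13} → pass.
2 of 9 fail.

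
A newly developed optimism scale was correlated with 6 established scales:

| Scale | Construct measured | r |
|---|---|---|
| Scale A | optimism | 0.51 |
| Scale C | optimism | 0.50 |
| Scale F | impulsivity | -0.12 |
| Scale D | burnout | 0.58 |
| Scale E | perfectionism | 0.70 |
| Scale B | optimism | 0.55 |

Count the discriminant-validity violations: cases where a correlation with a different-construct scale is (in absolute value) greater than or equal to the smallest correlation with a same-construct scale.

2

Convergent (same construct = optimism): Scale A, Scale C, Scale B.
Smallest convergent = 0.50. Discriminant |r|: 0.12, 0.58, 0.70; count ≥ 0.50 → 2.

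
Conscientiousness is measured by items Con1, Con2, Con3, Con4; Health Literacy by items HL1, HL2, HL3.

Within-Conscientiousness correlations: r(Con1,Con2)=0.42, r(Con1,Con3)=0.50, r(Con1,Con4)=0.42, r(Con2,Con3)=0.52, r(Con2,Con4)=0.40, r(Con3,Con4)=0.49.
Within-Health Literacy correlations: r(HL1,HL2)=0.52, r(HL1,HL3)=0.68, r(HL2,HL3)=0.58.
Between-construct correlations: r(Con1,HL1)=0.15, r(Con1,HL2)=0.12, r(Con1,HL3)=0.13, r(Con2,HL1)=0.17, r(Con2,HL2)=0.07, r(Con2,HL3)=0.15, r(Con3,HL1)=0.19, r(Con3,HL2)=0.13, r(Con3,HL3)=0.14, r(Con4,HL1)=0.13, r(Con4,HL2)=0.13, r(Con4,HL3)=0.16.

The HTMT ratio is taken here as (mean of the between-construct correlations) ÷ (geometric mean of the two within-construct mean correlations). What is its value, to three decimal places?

Mean between = 1.67/12 = 0.1392.
Mean within-Con = 2.75/6 = 0.4583; mean within-HL = 1.78/3 = 0.5933.
Geometric mean = √(0.4583 × 0.5933) = 0.5214.
HTMT = 0.1392 / 0.5214 = 0.267.

0.267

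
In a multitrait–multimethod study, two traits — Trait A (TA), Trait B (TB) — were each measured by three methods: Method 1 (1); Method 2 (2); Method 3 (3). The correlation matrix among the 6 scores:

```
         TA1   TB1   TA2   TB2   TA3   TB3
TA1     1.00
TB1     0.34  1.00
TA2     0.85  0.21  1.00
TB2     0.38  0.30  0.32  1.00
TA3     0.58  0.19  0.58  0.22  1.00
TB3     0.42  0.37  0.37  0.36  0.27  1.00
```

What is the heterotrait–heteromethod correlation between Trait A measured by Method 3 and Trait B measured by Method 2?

Different traits and methods: r(TA3, TB2) = 0.22.

0.22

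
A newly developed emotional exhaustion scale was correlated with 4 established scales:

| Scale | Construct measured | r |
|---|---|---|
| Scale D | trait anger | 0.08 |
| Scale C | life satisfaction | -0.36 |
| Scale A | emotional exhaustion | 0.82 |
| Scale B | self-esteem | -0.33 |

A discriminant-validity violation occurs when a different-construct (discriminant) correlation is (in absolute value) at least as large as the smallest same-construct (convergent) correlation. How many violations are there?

0

Convergent (same construct = emotional exhaustion): Scale A.
Smallest convergent = 0.82. Discriminant |r|: 0.08, 0.36, 0.33; count ≥ 0.82 → 0.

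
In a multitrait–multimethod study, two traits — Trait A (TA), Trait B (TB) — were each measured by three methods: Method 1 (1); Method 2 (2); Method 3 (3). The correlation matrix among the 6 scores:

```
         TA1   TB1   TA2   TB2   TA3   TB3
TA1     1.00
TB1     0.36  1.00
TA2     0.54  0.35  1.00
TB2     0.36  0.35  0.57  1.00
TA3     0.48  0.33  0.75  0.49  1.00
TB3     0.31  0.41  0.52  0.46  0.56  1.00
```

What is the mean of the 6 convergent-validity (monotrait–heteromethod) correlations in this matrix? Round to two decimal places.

Convergent values: 0.54, 0.48, 0.75, 0.35, 0.41, 0.46; mean = 2.99/6 = 0.50.

0.50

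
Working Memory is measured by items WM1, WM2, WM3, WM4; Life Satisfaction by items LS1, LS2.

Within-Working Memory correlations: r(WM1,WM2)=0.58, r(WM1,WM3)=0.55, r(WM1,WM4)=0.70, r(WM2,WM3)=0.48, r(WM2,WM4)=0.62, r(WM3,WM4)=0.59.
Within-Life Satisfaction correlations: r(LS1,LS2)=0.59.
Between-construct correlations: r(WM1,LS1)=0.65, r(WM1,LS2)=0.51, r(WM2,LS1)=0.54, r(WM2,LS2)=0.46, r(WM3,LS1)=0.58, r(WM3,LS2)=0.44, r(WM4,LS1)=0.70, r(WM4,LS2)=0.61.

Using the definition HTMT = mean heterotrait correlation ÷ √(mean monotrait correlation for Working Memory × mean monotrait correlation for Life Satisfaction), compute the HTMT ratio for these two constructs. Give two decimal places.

Mean heterotrait r = 4.49/8 = 0.5613.
Mean within-WM = 3.52/6 = 0.5867; mean within-LS = 0.59/1 = 0.5900.
Geometric mean = √(0.5867 × 0.5900) = 0.5883.
HTMT = 0.5613 / 0.5883 = 0.95.

0.95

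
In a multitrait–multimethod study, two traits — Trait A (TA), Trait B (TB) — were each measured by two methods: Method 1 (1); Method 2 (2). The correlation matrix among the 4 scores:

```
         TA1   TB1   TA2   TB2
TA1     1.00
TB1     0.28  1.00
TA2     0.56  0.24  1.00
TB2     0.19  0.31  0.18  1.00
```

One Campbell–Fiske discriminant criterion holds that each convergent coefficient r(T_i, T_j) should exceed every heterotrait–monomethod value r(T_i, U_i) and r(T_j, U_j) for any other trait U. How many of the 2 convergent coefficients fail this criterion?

Each convergent coefficient versus the relevant comparison correlations:
TA (methods 1·2): 0.56 vs {0.28, 0.18} → pass.
TB (methods 1·2): 0.31 vs {0.28, 0.18} → pass.
0 of 2 fail.

0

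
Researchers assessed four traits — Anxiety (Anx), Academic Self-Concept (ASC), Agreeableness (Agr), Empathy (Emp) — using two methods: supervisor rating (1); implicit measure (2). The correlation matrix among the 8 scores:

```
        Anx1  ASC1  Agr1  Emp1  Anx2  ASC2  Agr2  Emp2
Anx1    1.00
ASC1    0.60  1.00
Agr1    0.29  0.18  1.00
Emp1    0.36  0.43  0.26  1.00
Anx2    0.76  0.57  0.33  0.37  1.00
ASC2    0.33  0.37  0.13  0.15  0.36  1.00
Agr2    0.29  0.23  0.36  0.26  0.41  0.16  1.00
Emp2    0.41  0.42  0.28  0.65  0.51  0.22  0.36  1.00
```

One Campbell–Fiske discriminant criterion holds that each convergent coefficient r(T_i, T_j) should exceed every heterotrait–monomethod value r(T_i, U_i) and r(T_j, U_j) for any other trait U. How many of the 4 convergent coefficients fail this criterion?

2

Each convergent coefficient versus the relevant comparison correlations:
Anx (methods 1·2): 0.76 vs {0.60, 0.36, 0.29, 0.41, 0.36, 0.51} → pass.
ASC (methods 1·2): 0.37 vs {0.60, 0.36, 0.18, 0.16, 0.43, 0.22} → fail.
Agr (methods 1·2): 0.36 vs {0.29, 0.41, 0.18, 0.16, 0.26, 0.36} → fail.
Emp (methods 1·2): 0.65 vs {0.36, 0.51, 0.43, 0.22, 0.26, 0.36} → pass.
2 of 4 fail.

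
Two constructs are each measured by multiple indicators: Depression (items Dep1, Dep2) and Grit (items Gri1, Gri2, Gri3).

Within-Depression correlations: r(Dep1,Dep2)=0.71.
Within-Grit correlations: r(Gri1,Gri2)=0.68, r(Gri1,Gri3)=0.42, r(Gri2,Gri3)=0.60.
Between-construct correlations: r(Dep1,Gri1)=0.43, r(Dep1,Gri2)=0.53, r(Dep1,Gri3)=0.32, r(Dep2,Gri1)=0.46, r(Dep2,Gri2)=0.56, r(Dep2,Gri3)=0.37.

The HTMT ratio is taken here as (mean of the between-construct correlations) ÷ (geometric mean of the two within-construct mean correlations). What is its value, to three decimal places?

0.702

Mean between = 2.67/6 = 0.4450.
Mean within-Dep = 0.71/1 = 0.7100; mean within-Gri = 1.70/3 = 0.5667.
Geometric mean = √(0.7100 × 0.5667) = 0.6343.
HTMT = 0.4450 / 0.6343 = 0.702.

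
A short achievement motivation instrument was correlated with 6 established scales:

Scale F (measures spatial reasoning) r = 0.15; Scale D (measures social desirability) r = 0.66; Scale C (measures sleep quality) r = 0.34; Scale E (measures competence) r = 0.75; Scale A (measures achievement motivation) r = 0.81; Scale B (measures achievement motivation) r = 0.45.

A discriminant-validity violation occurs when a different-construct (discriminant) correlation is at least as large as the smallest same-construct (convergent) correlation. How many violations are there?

2

Convergent (same construct = achievement motivation): Scale A, Scale B.
Smallest convergent = 0.45. Discriminant values: 0.15, 0.66, 0.34, 0.75; count ≥ 0.45 → 2.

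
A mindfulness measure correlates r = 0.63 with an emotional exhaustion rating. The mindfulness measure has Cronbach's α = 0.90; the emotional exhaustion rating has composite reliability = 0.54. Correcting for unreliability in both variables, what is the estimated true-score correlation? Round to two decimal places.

r_true = r_obs / √(r_xx · r_yy) = 0.63 / √(0.90 × 0.54) = 0.63 / √0.4860 = 0.63 / 0.6971 ≈ 0.90.

0.90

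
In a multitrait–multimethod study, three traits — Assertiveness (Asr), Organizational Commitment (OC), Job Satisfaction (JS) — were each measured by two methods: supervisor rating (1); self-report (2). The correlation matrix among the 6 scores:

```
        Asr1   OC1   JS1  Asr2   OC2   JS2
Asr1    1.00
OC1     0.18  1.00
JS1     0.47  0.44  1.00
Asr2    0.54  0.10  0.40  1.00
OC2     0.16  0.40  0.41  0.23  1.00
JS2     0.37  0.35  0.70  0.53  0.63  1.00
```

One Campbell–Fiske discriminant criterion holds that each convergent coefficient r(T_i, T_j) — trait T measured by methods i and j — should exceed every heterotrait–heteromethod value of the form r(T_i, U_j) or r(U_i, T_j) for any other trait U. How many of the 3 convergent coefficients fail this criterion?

1

Each convergent coefficient versus the relevant comparison correlations:
Asr (methods 1·2): 0.54 vs {0.16, 0.10, 0.37, 0.40} → pass.
OC (methods 1·2): 0.40 vs {0.10, 0.16, 0.35, 0.41} → fail.
JS (methods 1·2): 0.70 vs {0.40, 0.37, 0.41, 0.35} → pass.
1 of 3 fail.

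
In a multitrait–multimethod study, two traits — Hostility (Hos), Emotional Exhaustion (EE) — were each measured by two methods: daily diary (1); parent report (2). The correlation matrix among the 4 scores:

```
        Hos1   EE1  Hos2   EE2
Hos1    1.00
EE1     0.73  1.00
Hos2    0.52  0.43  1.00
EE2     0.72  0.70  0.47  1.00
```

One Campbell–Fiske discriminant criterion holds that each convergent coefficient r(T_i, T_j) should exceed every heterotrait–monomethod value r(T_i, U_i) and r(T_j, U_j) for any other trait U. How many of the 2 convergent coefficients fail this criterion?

2

Each convergent coefficient versus the relevant comparison correlations:
Hos (methods 1·2): 0.52 vs {0.73, 0.47} → fail.
EE (methods 1·2): 0.70 vs {0.73, 0.47} → fail.
2 of 2 fail.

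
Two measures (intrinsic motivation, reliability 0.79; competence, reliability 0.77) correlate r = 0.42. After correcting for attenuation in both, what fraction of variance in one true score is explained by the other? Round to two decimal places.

Disattenuated r = 0.42 / √(0.79 × 0.77) = 0.42 / 0.7799 = 0.5385.
Shared true-score variance = 0.5385² = 0.2900 ≈ 0.29.

0.29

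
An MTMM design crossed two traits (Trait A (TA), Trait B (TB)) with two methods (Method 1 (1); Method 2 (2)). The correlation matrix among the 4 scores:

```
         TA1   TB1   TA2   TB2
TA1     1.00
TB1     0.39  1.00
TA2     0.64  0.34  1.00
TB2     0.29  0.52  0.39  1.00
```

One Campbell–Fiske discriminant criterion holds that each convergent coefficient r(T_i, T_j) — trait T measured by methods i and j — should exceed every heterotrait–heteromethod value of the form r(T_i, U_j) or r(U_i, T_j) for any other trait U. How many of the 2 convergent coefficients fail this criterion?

Convergent coefficients and their comparison sets:
TA (methods 1·2): 0.64 vs {0.29, 0.34} → pass.
TB (methods 1·2): 0.52 vs {0.34, 0.29} → pass.
0 of 2 fail.

0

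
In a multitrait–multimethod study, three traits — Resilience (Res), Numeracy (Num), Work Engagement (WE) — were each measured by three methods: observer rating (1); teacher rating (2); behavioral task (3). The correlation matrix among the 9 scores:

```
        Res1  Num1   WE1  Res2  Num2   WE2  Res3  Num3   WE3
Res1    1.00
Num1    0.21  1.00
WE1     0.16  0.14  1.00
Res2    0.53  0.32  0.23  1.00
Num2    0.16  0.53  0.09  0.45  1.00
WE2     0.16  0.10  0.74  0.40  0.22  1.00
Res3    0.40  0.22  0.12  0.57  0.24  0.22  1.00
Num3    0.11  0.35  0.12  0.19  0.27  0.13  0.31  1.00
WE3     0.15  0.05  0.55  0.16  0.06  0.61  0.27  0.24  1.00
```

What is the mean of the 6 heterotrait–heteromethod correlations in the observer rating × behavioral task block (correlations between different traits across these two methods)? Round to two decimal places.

HTHM values (method 1 × method 3): 0.11, 0.15, 0.22, 0.05, 0.12, 0.12; mean = 0.77/6 = 0.13.

0.13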